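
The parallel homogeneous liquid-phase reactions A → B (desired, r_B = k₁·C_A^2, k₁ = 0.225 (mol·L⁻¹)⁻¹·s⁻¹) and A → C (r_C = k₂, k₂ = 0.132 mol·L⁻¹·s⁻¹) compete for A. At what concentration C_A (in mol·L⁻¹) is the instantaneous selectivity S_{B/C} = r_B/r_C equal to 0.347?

0.451 mol·L⁻¹

S_{B/C} = (k₁/k₂)·C_A^2 ⇒ C_A = (S·k₂/k₁)^(0.5).
= (0.347×0.132/0.225)^(0.5) = (0.2036)^(0.5) = 0.451 mol·L⁻¹.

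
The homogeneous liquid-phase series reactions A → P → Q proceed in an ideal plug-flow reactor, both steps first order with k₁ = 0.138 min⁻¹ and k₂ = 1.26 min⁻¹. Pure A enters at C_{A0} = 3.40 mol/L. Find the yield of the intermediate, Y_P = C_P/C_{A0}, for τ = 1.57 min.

0.0820

The intermediate concentration in a first-order A→B→C sequence is C_P = k₁C_{A0}(e^(−k₁τ) − e^(−k₂τ))/(k₂−k₁).
e^(−k₁τ) = e^(−0.138×1.57) = e^(−0.2167) = 0.8052; e^(−k₂τ) = e^(−1.978) = 0.1383.
C_P = 0.138×3.40/(1.26−0.138) × (0.8052−0.1383) = 0.4182×0.6669 = 0.2789 mol/L.
Y_P = C_P/C_{A0} = 0.2789/3.40 = 0.0820.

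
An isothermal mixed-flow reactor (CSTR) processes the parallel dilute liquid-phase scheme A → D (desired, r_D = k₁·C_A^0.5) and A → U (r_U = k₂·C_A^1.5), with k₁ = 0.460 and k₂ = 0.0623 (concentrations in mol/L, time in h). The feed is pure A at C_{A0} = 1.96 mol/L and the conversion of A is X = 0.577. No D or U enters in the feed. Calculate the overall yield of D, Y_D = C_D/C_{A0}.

0.519

Exit C_A = C_{A0}(1−X) = 1.96×0.423 = 0.8291 mol/L.
In a CSTR the entire volume is at exit conditions, so r_D = 0.460×0.8291^0.5 = 0.4188 and r_U = 0.0623×0.8291^1.5 = 0.04703.
Fraction of consumed A going to D: r_D/(r_D+r_U) = 0.8990.
C_D = 0.8990·C_{A0}·X = 0.8990×1.96×0.577 = 1.02 mol/L; Y_D = C_D/C_{A0} = 0.519.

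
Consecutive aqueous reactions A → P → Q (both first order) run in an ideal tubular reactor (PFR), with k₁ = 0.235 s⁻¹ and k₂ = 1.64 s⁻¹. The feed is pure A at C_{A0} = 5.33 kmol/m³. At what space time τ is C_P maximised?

1.38 s

For first-order series the maximum of C_P occurs at τ_opt = ln(k₂/k₁)/(k₂−k₁).
= ln(1.64/0.235)/(1.64−0.235) = ln(6.979)/1.405 = 1.943/1.405 = 1.38 s.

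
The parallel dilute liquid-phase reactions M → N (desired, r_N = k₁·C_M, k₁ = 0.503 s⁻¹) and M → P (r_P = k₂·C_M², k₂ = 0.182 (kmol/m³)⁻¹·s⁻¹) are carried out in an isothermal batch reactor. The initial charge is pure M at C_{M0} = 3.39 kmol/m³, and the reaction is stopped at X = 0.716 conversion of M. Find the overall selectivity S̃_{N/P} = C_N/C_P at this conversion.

1.33

C_M = C_{M0}(1−X) = 0.9628 kmol/m³.
Along a PFR/batch, dC_N/dC_M = −r_N/(r_N+r_P) = −k₁/(k₁+k₂·C_M).
Integrating from C_{M0} to C_M: C_N = (0.503/0.182)·ln[(0.503+0.182·3.39)/(0.503+0.182·0.963)] = 2.764·ln(1.120/0.6782) = 1.386 kmol/m³.
C_P = (C_{M0}−C_M)−C_N = 1.041 kmol/m³; S̃_{N/P} = 1.386/1.041 = 1.33.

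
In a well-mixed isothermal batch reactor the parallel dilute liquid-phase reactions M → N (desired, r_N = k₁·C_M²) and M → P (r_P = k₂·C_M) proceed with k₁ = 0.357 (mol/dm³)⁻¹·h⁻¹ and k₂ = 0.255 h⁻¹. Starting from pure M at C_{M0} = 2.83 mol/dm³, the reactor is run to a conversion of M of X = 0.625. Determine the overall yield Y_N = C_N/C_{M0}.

C_M = C_{M0}(1−X) = 1.061 mol/dm³.
Along a PFR/batch, dC_P/dC_M = −r_P/(r_N+r_P) = −k₂/(k₂+k₁·C_M).
Integrating from C_{M0} to C_M: C_P = (0.255/0.357)·ln[(0.255+0.357·2.83)/(0.255+0.357·1.06)] = 0.7143·ln(1.265/0.6339) = 0.4937 mol/dm³.
Then C_N = (C_{M0}−C_M) − C_P = 1.769 − 0.4937 = 1.275 mol/dm³.
Y_N = C_N/C_{M0} = 1.275/2.83 = 0.451.

0.451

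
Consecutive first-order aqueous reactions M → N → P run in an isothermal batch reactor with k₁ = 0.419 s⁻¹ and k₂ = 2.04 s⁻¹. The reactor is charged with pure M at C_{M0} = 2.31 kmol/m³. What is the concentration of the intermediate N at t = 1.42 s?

0.296 kmol/m³

Solving the coupled first-order balances gives C_N(t) = [k₁/(k₂−k₁)]·C_{M0}·(e^(−k₁t) − e^(−k₂t)).
e^(−k₁t) = e^(−0.419×1.42) = e^(−0.5950) = 0.5516; e^(−k₂t) = e^(−2.897) = 0.05520.
C_N = 0.419×2.31/(2.04−0.419) × (0.5516−0.05520) = 0.5971×0.4964 = 0.2964 kmol/m³.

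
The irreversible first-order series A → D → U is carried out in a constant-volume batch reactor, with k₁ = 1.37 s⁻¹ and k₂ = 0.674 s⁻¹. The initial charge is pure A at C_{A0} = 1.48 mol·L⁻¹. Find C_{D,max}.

At the optimum, C_{D,max}/C_{A0} = (k₁/k₂)^[k₂/(k₂−k₁)].
= (1.37/0.674)^(0.674/(0.674−1.37)) = (2.033)^(-0.9684) = 0.5031.
C_{D,max} = 0.5031×1.48 = 0.745 mol·L⁻¹.

0.745 mol·L⁻¹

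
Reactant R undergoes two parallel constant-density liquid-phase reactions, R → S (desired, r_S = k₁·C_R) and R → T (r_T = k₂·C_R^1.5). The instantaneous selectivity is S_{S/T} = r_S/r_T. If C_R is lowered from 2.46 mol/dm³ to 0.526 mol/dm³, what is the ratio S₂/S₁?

S_{S/T} = (k₁/k₂)·C_R^-0.5, so S₂/S₁ = (C_{R,2}/C_{R,1})^-0.5.
= (0.526/2.46)^(-0.5) = (0.2138)^(-0.5) = 2.16.
Selectivity toward S rises as C_R falls — low-concentration operation is favoured.

2.16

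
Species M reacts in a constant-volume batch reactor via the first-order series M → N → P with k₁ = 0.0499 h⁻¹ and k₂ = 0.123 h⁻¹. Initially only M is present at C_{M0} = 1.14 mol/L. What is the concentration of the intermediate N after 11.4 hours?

The intermediate concentration in a first-order A→B→C sequence is C_N = k₁C_{M0}(e^(−k₁t) − e^(−k₂t))/(k₂−k₁).
e^(−k₁t) = e^(−0.0499×11.4) = e^(−0.5689) = 0.5662; e^(−k₂t) = e^(−1.402) = 0.2461.
C_N = 0.0499×1.14/(0.123−0.0499) × (0.5662−0.2461) = 0.7782×0.3201 = 0.2491 mol/L.

0.249 mol/L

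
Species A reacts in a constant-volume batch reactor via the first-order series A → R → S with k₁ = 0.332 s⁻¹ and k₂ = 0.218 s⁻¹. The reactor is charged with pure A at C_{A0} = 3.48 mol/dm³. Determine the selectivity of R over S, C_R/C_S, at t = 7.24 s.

The intermediate concentration in a first-order A→B→C sequence is C_R = k₁C_{A0}(e^(−k₁t) − e^(−k₂t))/(k₂−k₁).
e^(−k₁t) = e^(−0.332×7.24) = e^(−2.404) = 0.09038; e^(−k₂t) = e^(−1.578) = 0.2063.
C_R = 0.332×3.48/(0.218−0.332) × (0.09038−0.2063) = (-10.13)×(-0.1159) = 1.175 mol/dm³.
C_A = C_{A0}e^(−k₁t) = 0.3145 mol/dm³, so C_S = C_{A0}−C_A−C_R = 1.990 mol/dm³; C_R/C_S = 0.590.

0.590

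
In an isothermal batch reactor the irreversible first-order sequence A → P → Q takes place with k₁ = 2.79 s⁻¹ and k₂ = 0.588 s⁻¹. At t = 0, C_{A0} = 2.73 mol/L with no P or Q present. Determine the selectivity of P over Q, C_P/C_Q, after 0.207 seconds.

The intermediate concentration in a first-order A→B→C sequence is C_P = k₁C_{A0}(e^(−k₁t) − e^(−k₂t))/(k₂−k₁).
e^(−k₁t) = e^(−2.79×0.207) = e^(−0.5775) = 0.5613; e^(−k₂t) = e^(−0.1217) = 0.8854.
C_P = 2.79×2.73/(0.588−2.79) × (0.5613−0.8854) = (-3.459)×(-0.3241) = 1.121 mol/L.
C_A = C_{A0}e^(−k₁t) = 1.532 mol/L, so C_Q = C_{A0}−C_A−C_P = 0.07658 mol/L; C_P/C_Q = 14.6.

14.6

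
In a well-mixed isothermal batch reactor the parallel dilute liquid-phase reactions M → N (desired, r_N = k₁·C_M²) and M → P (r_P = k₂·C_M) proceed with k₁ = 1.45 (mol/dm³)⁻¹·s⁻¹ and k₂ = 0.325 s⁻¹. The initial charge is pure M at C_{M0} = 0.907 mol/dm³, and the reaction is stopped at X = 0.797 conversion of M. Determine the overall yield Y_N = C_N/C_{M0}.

C_M = C_{M0}(1−X) = 0.1841 mol/dm³.
Along a PFR/batch, dC_P/dC_M = −r_P/(r_N+r_P) = −k₂/(k₂+k₁·C_M).
Integrating from C_{M0} to C_M: C_P = (0.325/1.45)·ln[(0.325+1.45·0.907)/(0.325+1.45·0.184)] = 0.2241·ln(1.640/0.5920) = 0.2284 mol/dm³.
Then C_N = (C_{M0}−C_M) − C_P = 0.7229 − 0.2284 = 0.4945 mol/dm³.
Y_N = C_N/C_{M0} = 0.4945/0.907 = 0.545.

0.545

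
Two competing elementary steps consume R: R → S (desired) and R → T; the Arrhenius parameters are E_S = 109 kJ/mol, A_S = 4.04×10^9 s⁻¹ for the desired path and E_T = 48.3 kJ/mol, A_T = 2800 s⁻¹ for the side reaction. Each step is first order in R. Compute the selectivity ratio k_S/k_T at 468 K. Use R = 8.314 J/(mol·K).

0.242

Since both paths have the same order in R, the concentration cancels and S_{S/T} = k_S/k_T = (A_S/A_T)·exp[(E_T−E_S)/(RT)].
(E_T−E_S)/(RT) = (48.3−109)×10³/(8.314×468) = -60700/3891 = -15.60.
k_S/k_T = (4.04×10^9/2800)·exp(-15.60) = 1.443×10^6 × 1.678×10^-7 = 0.242.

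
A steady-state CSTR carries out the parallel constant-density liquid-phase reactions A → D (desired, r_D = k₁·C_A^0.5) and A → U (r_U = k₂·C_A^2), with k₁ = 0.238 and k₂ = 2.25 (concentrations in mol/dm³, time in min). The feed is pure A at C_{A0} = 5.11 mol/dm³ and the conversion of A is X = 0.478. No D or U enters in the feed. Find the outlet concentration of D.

0.0579 mol/dm³

Exit C_A = C_{A0}(1−X) = 5.11×0.522 = 2.667 mol/dm³.
A CSTR operates uniformly at the exit composition, giving r_D = 0.3887 and r_U = 16.01 (each k·C_A^n at C_A = 2.667).
Fraction of consumed A going to D: r_D/(r_D+r_U) = 0.02370.
C_D = 0.02370·C_{A0}·X = 0.02370×5.11×0.478 = 0.0579 mol/dm³.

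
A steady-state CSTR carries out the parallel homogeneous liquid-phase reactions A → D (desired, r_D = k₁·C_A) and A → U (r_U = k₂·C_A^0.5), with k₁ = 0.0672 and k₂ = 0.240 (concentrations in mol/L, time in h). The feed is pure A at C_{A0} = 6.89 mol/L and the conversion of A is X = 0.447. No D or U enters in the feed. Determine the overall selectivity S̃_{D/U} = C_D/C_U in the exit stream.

Exit C_A = C_{A0}(1−X) = 6.89×0.553 = 3.810 mol/L.
Rates in a CSTR are evaluated at the outlet concentration: r_D = 0.0672×3.810 = 0.2560, r_U = 0.240×3.810^0.5 = 0.4685.
Overall selectivity = C_D/C_U = r_Dτ/(r_Uτ) = r_D/r_U = 0.547.

0.547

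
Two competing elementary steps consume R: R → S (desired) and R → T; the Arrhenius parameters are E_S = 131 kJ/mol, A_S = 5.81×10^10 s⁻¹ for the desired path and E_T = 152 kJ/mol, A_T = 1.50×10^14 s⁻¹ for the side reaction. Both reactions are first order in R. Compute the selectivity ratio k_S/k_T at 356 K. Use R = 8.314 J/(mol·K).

0.467

With equal orders, S_{S/T} = k_S/k_T = (A_S/A_T)·exp[(E_T−E_S)/(RT)].
(E_T−E_S)/(RT) = (152−131)×10³/(8.314×356) = 21000/2960 = 7.095.
k_S/k_T = (5.81×10^10/1.50×10^14)·exp(7.095) = 3.873×10^-4 × 1206 = 0.467.
Since E_S < E_T, lowering the temperature improves selectivity toward S.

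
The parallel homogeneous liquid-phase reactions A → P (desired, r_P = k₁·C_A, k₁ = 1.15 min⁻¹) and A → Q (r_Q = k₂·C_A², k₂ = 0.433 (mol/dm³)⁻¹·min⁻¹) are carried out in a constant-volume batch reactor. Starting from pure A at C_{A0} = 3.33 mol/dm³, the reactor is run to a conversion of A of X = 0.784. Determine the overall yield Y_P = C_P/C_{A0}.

0.457

C_A = C_{A0}(1−X) = 0.7193 mol/dm³.
Along a PFR/batch, dC_P/dC_A = −r_P/(r_P+r_Q) = −k₁/(k₁+k₂·C_A).
Integrating from C_{A0} to C_A: C_P = (1.15/0.433)·ln[(1.15+0.433·3.33)/(1.15+0.433·0.719)] = 2.656·ln(2.592/1.461) = 1.522 mol/dm³.
Y_P = C_P/C_{A0} = 1.522/3.33 = 0.457.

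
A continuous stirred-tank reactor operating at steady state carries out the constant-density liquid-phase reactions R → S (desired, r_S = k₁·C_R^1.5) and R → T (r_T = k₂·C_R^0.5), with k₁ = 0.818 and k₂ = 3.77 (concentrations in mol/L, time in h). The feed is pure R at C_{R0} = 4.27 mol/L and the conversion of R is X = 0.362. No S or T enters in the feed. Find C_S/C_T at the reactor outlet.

0.591

Exit C_R = C_{R0}(1−X) = 4.27×0.638 = 2.724 mol/L.
A CSTR operates uniformly at the exit composition, giving r_S = 3.678 and r_T = 6.223 (each k·C_R^n at C_R = 2.724).
Overall selectivity = C_S/C_T = r_Sτ/(r_Tτ) = r_S/r_T = 0.591.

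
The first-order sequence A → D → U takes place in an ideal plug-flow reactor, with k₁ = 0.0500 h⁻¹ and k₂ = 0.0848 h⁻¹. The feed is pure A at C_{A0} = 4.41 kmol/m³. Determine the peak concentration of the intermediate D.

1.22 kmol/m³

At the optimum, C_{D,max}/C_{A0} = (k₁/k₂)^[k₂/(k₂−k₁)].
= (0.0500/0.0848)^(0.0848/(0.0848−0.0500)) = (0.5896)^(2.437) = 0.2760.
C_{D,max} = 0.2760×4.41 = 1.22 kmol/m³.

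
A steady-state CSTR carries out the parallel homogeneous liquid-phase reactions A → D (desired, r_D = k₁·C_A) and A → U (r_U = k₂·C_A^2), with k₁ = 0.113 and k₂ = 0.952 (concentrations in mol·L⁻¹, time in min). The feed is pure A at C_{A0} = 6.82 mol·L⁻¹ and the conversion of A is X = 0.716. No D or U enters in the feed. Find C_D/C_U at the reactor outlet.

Exit C_A = C_{A0}(1−X) = 6.82×0.284 = 1.937 mol·L⁻¹.
Rates in a CSTR are evaluated at the outlet concentration: r_D = 0.113×1.937 = 0.2189, r_U = 0.952×1.937^2 = 3.571.
Overall selectivity = C_D/C_U = r_Dτ/(r_Uτ) = r_D/r_U = 0.0613.

0.0613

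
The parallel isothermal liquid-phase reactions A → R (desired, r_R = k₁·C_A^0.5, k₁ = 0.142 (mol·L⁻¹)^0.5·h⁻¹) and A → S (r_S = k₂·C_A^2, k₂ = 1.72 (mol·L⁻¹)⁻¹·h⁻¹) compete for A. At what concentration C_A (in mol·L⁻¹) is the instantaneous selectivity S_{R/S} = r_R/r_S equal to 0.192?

0.570 mol·L⁻¹

S_{R/S} = (k₁/k₂)·C_A^-1.5 ⇒ C_A = (S·k₂/k₁)^(1/(-1.5)).
= (0.192×1.72/0.142)^(-0.6667) = (2.326)^(-0.6667) = 0.570 mol·L⁻¹.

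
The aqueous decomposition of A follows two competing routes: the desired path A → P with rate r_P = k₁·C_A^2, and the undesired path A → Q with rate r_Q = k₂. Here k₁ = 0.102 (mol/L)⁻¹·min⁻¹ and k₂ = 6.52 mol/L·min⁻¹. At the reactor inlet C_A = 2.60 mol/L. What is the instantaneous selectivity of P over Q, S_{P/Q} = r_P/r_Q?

S_{P/Q} = r_P/r_Q = (k₁·C_A^2)/(k₂) = (k₁/k₂)·C_A^2.
= (0.102×2.600^2) / (6.52) = 0.6895/6.520 = 0.106.

0.106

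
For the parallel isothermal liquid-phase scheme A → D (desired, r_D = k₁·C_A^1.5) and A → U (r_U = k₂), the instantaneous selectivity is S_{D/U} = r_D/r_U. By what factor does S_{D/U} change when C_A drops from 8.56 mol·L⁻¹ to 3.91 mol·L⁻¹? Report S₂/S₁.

0.309

S_{D/U} = (k₁/k₂)·C_A^1.5, so S₂/S₁ = (C_{A,2}/C_{A,1})^1.5.
= (3.91/8.56)^1.5 = (0.4568)^1.5 = 0.309.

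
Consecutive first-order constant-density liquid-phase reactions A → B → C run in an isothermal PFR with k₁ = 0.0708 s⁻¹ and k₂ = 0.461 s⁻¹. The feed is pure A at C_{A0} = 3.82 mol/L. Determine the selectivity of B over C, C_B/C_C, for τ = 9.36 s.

Solving the coupled first-order balances gives C_B(τ) = [k₁/(k₂−k₁)]·C_{A0}·(e^(−k₁τ) − e^(−k₂τ)).
e^(−k₁τ) = e^(−0.0708×9.36) = e^(−0.6627) = 0.5155; e^(−k₂τ) = e^(−4.315) = 0.01337.
C_B = 0.0708×3.82/(0.461−0.0708) × (0.5155−0.01337) = 0.6931×0.5021 = 0.3480 mol/L.
C_A = C_{A0}e^(−k₁τ) = 1.969 mol/L, so C_C = C_{A0}−C_A−C_B = 1.503 mol/L; C_B/C_C = 0.232.

0.232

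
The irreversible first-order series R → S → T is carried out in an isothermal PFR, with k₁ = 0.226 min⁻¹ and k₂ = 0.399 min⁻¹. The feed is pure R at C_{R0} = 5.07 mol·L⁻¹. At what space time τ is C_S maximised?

Setting dC_S/dτ = 0 gives τ_opt = ln(k₂/k₁)/(k₂−k₁).
= ln(0.399/0.226)/(0.399−0.226) = ln(1.765)/0.1730 = 0.5684/0.1730 = 3.29 min.

3.29 min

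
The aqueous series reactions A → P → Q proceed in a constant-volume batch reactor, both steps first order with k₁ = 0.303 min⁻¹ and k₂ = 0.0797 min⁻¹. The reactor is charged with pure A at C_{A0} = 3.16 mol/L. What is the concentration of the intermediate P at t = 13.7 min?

1.37 mol/L

The intermediate concentration in a first-order A→B→C sequence is C_P = k₁C_{A0}(e^(−k₁t) − e^(−k₂t))/(k₂−k₁).
e^(−k₁t) = e^(−0.303×13.7) = e^(−4.151) = 0.01575; e^(−k₂t) = e^(−1.092) = 0.3356.
C_P = 0.303×3.16/(0.0797−0.303) × (0.01575−0.3356) = (-4.288)×(-0.3198) = 1.371 mol/L.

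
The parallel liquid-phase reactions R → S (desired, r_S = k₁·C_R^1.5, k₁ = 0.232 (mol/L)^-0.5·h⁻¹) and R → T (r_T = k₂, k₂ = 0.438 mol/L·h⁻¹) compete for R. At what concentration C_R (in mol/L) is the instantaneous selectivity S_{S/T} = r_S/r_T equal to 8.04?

6.13 mol/L

S_{S/T} = (k₁/k₂)·C_R^1.5 ⇒ C_R = (S·k₂/k₁)^(1/1.5).
= (8.04×0.438/0.232)^(0.6667) = (15.18)^(0.6667) = 6.13 mol/L.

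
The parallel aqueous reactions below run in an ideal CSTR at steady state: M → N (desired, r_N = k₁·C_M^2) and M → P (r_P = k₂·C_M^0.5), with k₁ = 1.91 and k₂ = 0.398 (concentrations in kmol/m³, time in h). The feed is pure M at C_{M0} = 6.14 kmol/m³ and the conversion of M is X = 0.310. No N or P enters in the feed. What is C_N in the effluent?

Exit C_M = C_{M0}(1−X) = 6.14×0.690 = 4.237 kmol/m³.
A CSTR operates uniformly at the exit composition, giving r_N = 34.28 and r_P = 0.8192 (each k·C_M^n at C_M = 4.237).
Fraction of consumed M going to N: r_N/(r_N+r_P) = 0.9767.
C_N = 0.9767·C_{M0}·X = 0.9767×6.14×0.310 = 1.86 kmol/m³.

1.86 kmol/m³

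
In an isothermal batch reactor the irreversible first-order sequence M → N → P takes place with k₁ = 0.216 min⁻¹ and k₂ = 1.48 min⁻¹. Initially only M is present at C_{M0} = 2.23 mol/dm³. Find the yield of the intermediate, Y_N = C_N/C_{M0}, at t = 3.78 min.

For first-order series with pure M initially, C_N(t) = k₁C_{M0}/(k₂−k₁)·(e^(−k₁t) − e^(−k₂t)).
e^(−k₁t) = e^(−0.216×3.78) = e^(−0.8165) = 0.4420; e^(−k₂t) = e^(−5.594) = 0.003719.
C_N = 0.216×2.23/(1.48−0.216) × (0.4420−0.003719) = 0.3811×0.4383 = 0.1670 mol/dm³.
Y_N = C_N/C_{M0} = 0.1670/2.23 = 0.0749.

0.0749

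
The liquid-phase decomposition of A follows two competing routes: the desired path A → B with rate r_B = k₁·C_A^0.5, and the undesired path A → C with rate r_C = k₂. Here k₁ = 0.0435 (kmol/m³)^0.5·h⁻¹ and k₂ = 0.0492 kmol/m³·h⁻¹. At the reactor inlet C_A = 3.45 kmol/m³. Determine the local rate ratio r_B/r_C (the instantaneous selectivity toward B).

1.64

S_{B/C} = r_B/r_C = (k₁·C_A^0.5)/(k₂) = (k₁/k₂)·C_A^0.5.
= (0.0435×3.450^0.5) / (0.0492) = 0.08080/0.04920 = 1.64.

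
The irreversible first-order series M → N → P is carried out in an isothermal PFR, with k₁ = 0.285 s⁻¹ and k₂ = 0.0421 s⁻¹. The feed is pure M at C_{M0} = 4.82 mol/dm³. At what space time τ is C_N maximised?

The intermediate peaks when r₁ = r₂, i.e. k₁e^(−k₁τ) = k₂e^(−k₂τ), giving τ_opt = ln(k₂/k₁)/(k₂−k₁).
= ln(0.0421/0.285)/(0.0421−0.285) = ln(0.1477)/-0.2429 = -1.912/-0.2429 = 7.87 s.

7.87 s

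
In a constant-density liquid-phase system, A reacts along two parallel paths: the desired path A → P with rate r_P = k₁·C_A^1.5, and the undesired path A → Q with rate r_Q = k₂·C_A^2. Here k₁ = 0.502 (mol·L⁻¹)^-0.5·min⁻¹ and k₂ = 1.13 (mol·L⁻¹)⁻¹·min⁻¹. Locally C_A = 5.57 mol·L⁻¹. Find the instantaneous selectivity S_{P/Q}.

S_{P/Q} = r_P/r_Q = (k₁·C_A^1.5)/(k₂·C_A^2) = (k₁/k₂)·C_A^-0.5.
= (0.502×5.570^1.5) / (1.13×5.570^2) = 6.599/35.06 = 0.188.

0.188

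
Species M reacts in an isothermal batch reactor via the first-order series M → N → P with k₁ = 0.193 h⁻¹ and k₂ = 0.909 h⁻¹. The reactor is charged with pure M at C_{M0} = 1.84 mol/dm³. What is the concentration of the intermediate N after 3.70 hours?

0.226 mol/dm³

For first-order series with pure M initially, C_N(t) = k₁C_{M0}/(k₂−k₁)·(e^(−k₁t) − e^(−k₂t)).
e^(−k₁t) = e^(−0.193×3.70) = e^(−0.7141) = 0.4896; e^(−k₂t) = e^(−3.363) = 0.03462.
C_N = 0.193×1.84/(0.909−0.193) × (0.4896−0.03462) = 0.4960×0.4550 = 0.2257 mol/dm³.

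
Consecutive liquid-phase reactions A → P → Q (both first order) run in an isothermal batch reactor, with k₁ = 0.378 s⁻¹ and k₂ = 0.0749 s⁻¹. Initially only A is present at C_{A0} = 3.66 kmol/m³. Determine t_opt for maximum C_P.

5.34 s

Setting dC_P/dt = 0 gives t_opt = ln(k₂/k₁)/(k₂−k₁).
= ln(0.0749/0.378)/(0.0749−0.378) = ln(0.1981)/-0.3031 = -1.619/-0.3031 = 5.34 s.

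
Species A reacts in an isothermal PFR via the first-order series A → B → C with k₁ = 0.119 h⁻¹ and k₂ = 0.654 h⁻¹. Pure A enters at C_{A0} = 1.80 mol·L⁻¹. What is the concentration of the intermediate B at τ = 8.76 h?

0.140 mol·L⁻¹

For first-order series with pure A initially, C_B(τ) = k₁C_{A0}/(k₂−k₁)·(e^(−k₁τ) − e^(−k₂τ)).
e^(−k₁τ) = e^(−0.119×8.76) = e^(−1.042) = 0.3526; e^(−k₂τ) = e^(−5.729) = 0.003250.
C_B = 0.119×1.80/(0.654−0.119) × (0.3526−0.003250) = 0.4004×0.3493 = 0.1399 mol·L⁻¹.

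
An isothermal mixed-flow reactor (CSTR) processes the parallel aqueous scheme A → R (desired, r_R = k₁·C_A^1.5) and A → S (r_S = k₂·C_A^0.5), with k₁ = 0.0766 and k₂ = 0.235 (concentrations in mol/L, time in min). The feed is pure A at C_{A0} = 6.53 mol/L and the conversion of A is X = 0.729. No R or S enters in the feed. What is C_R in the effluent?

1.74 mol/L

Exit C_A = C_{A0}(1−X) = 6.53×0.271 = 1.770 mol/L.
A CSTR operates uniformly at the exit composition, giving r_R = 0.1803 and r_S = 0.3126 (each k·C_A^n at C_A = 1.770).
Fraction of consumed A going to R: r_R/(r_R+r_S) = 0.3658.
C_R = 0.3658·C_{A0}·X = 0.3658×6.53×0.729 = 1.74 mol/L.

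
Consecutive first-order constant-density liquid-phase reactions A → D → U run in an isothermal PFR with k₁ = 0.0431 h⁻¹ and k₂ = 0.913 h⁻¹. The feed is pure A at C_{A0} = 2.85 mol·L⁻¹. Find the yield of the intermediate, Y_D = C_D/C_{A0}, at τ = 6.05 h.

0.0380

The intermediate concentration in a first-order A→B→C sequence is C_D = k₁C_{A0}(e^(−k₁τ) − e^(−k₂τ))/(k₂−k₁).
e^(−k₁τ) = e^(−0.0431×6.05) = e^(−0.2608) = 0.7705; e^(−k₂τ) = e^(−5.524) = 0.003991.
C_D = 0.0431×2.85/(0.913−0.0431) × (0.7705−0.003991) = 0.1412×0.7665 = 0.1082 mol·L⁻¹.
Y_D = C_D/C_{A0} = 0.1082/2.85 = 0.0380.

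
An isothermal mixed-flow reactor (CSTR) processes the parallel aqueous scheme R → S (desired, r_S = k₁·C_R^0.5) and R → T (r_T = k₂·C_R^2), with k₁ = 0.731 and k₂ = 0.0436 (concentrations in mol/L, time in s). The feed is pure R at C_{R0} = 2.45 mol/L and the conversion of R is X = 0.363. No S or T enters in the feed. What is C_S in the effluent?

0.797 mol/L

Exit C_R = C_{R0}(1−X) = 2.45×0.637 = 1.561 mol/L.
In a CSTR the entire volume is at exit conditions, so r_S = 0.731×1.561^0.5 = 0.9132 and r_T = 0.0436×1.561^2 = 0.1062.
Fraction of consumed R going to S: r_S/(r_S+r_T) = 0.8958.
C_S = 0.8958·C_{R0}·X = 0.8958×2.45×0.363 = 0.797 mol/L.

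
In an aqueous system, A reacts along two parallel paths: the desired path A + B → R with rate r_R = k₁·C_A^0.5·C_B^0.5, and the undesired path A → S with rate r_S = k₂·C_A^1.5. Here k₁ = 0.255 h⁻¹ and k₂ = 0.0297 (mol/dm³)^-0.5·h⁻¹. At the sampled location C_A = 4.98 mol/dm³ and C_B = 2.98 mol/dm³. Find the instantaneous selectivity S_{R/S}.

2.98

S_{R/S} = r_R/r_S = (k₁·C_A^0.5·C_B^0.5)/(k₂·C_A^1.5) = (k₁/k₂)·C_A⁻¹·C_B^0.5.
= (0.255×4.980^0.5×2.980^0.5) / (0.0297×4.980^1.5) = 0.9823/0.3301 = 2.98.
The undesired path is higher order in A, so low C_A (CSTR or dilute feed) favours R.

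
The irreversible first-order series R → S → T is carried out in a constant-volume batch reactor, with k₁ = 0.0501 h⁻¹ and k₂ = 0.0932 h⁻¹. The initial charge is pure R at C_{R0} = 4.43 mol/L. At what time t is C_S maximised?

14.4 h

Setting dC_S/dt = 0 gives t_opt = ln(k₂/k₁)/(k₂−k₁).
= ln(0.0932/0.0501)/(0.0932−0.0501) = ln(1.860)/0.04310 = 0.6207/0.04310 = 14.4 h.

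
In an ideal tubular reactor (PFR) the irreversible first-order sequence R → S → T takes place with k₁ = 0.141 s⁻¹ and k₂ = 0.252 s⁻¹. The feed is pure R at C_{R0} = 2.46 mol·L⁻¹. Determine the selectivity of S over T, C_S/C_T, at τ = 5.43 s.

For first-order series with pure R initially, C_S(τ) = k₁C_{R0}/(k₂−k₁)·(e^(−k₁τ) − e^(−k₂τ)).
e^(−k₁τ) = e^(−0.141×5.43) = e^(−0.7656) = 0.4650; e^(−k₂τ) = e^(−1.368) = 0.2545.
C_S = 0.141×2.46/(0.252−0.141) × (0.4650−0.2545) = 3.125×0.2105 = 0.6578 mol·L⁻¹.
C_R = C_{R0}e^(−k₁τ) = 1.144 mol·L⁻¹, so C_T = C_{R0}−C_R−C_S = 0.6582 mol·L⁻¹; C_S/C_T = 1.000.

1.000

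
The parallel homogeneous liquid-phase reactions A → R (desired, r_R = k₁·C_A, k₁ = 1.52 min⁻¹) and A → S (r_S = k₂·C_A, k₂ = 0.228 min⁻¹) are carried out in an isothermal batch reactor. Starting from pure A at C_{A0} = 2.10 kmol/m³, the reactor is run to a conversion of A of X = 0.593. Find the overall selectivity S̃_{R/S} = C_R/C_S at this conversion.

C_A = C_{A0}(1−X) = 0.8547 kmol/m³.
Both paths are first order in A, so the instantaneous fraction to R is constant: dC_R/d(−C_A) = k₁/(k₁+k₂) = 0.8696.
C_R = 0.8696·(C_{A0}−C_A) = 0.8696×1.245 = 1.08 kmol/m³.
C_S = (C_{A0}−C_A)−C_R = 0.1624 kmol/m³; S̃_{R/S} = 1.083/0.1624 = 6.67.

6.67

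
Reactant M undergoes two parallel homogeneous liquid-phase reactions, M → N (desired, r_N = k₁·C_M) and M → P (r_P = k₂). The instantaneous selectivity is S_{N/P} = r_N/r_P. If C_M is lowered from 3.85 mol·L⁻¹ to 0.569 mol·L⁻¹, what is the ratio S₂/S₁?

0.148

S_{N/P} = (k₁/k₂)·C_M, so S₂/S₁ = (C_{M,2}/C_{M,1}).
= 0.569/3.85 = 0.148.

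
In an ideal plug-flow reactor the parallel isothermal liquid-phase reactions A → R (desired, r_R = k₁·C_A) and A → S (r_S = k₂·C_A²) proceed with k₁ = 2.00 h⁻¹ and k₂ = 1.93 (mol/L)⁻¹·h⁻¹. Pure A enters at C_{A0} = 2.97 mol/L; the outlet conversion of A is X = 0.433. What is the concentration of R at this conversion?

0.401 mol/L

C_A = C_{A0}(1−X) = 1.684 mol/L.
Along a PFR/batch, dC_R/dC_A = −r_R/(r_R+r_S) = −k₁/(k₁+k₂·C_A).
Integrating from C_{A0} to C_A: C_R = (2.00/1.93)·ln[(2.00+1.93·2.97)/(2.00+1.93·1.68)] = 1.036·ln(7.732/5.250) = 0.4012 mol/L.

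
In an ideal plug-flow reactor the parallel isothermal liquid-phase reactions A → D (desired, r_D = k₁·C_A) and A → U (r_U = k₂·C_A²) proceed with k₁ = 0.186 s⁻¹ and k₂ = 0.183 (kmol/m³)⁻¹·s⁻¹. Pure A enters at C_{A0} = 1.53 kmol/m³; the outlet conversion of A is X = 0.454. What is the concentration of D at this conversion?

C_A = C_{A0}(1−X) = 0.8354 kmol/m³.
Along a PFR/batch, dC_D/dC_A = −r_D/(r_D+r_U) = −k₁/(k₁+k₂·C_A).
Integrating from C_{A0} to C_A: C_D = (0.186/0.183)·ln[(0.186+0.183·1.53)/(0.186+0.183·0.835)] = 1.016·ln(0.4660/0.3389) = 0.3238 kmol/m³.

0.324 kmol/m³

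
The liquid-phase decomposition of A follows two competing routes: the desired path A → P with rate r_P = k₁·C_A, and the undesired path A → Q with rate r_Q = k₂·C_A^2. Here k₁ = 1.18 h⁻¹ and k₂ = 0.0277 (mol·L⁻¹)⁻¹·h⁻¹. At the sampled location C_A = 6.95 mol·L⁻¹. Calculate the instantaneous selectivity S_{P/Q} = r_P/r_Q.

S_{P/Q} = r_P/r_Q = (k₁·C_A)/(k₂·C_A^2) = (k₁/k₂)·C_A⁻¹.
= (1.18×6.950) / (0.0277×6.950^2) = 8.201/1.338 = 6.13.
The undesired path is higher order in A, so low C_A (CSTR or dilute feed) favours P.

6.13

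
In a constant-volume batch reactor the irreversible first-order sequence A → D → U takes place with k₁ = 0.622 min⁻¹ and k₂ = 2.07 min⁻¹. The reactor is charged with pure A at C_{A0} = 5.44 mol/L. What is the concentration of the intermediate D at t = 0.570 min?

0.921 mol/L

For first-order series with pure A initially, C_D(t) = k₁C_{A0}/(k₂−k₁)·(e^(−k₁t) − e^(−k₂t)).
e^(−k₁t) = e^(−0.622×0.570) = e^(−0.3545) = 0.7015; e^(−k₂t) = e^(−1.180) = 0.3073.
C_D = 0.622×5.44/(2.07−0.622) × (0.7015−0.3073) = 2.337×0.3942 = 0.9211 mol/L.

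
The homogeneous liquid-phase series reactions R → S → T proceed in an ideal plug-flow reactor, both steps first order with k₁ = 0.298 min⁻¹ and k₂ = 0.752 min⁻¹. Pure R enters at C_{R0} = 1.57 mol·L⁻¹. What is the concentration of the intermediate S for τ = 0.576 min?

0.200 mol·L⁻¹

Solving the coupled first-order balances gives C_S(τ) = [k₁/(k₂−k₁)]·C_{R0}·(e^(−k₁τ) − e^(−k₂τ)).
e^(−k₁τ) = e^(−0.298×0.576) = e^(−0.1716) = 0.8423; e^(−k₂τ) = e^(−0.4332) = 0.6485.
C_S = 0.298×1.57/(0.752−0.298) × (0.8423−0.6485) = 1.031×0.1938 = 0.1997 mol·L⁻¹.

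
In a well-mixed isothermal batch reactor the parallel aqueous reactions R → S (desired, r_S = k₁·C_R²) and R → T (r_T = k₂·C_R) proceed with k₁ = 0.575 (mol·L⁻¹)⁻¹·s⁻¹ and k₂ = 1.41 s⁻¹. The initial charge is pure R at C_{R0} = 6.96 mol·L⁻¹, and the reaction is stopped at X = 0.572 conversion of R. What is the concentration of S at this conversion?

C_R = C_{R0}(1−X) = 2.979 mol·L⁻¹.
Along a PFR/batch, dC_T/dC_R = −r_T/(r_S+r_T) = −k₂/(k₂+k₁·C_R).
Integrating from C_{R0} to C_R: C_T = (1.41/0.575)·ln[(1.41+0.575·6.96)/(1.41+0.575·2.98)] = 2.452·ln(5.412/3.123) = 1.348 mol·L⁻¹.
Then C_S = (C_{R0}−C_R) − C_T = 3.981 − 1.348 = 2.633 mol·L⁻¹.

2.63 mol·L⁻¹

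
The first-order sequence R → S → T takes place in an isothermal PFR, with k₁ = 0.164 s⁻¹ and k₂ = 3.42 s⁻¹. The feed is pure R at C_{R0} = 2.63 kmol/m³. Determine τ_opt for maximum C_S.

For first-order series the maximum of C_S occurs at τ_opt = ln(k₂/k₁)/(k₂−k₁).
= ln(3.42/0.164)/(3.42−0.164) = ln(20.85)/3.256 = 3.038/3.256 = 0.933 s.

0.933 s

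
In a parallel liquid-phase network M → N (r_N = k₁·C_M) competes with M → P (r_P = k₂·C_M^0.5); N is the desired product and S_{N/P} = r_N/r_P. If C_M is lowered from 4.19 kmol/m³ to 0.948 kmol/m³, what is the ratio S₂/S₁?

S_{N/P} = (k₁/k₂)·C_M^0.5, so S₂/S₁ = (C_{M,2}/C_{M,1})^0.5.
= (0.948/4.19)^0.5 = (0.2263)^0.5 = 0.476.
Selectivity toward N falls as C_M falls — high-concentration operation is favoured.

0.476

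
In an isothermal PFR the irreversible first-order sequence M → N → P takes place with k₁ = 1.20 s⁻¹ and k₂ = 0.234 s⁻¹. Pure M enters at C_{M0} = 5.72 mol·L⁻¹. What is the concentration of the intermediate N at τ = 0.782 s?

3.14 mol·L⁻¹

For first-order series with pure M initially, C_N(τ) = k₁C_{M0}/(k₂−k₁)·(e^(−k₁τ) − e^(−k₂τ)).
e^(−k₁τ) = e^(−1.20×0.782) = e^(−0.9384) = 0.3913; e^(−k₂τ) = e^(−0.1830) = 0.8328.
C_N = 1.20×5.72/(0.234−1.20) × (0.3913−0.8328) = (-7.106)×(-0.4415) = 3.137 mol·L⁻¹.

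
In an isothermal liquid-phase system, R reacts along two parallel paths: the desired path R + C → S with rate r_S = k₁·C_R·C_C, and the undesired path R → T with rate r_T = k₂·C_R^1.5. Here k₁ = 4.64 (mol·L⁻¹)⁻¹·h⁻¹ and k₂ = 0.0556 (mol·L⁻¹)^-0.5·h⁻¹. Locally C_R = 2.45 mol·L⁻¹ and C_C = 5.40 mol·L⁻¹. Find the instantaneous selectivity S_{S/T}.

S_{S/T} = r_S/r_T = (k₁·C_R·C_C)/(k₂·C_R^1.5) = (k₁/k₂)·C_R^-0.5·C_C.
= (4.64×2.450×5.400) / (0.0556×2.450^1.5) = 61.39/0.2132 = 288.

288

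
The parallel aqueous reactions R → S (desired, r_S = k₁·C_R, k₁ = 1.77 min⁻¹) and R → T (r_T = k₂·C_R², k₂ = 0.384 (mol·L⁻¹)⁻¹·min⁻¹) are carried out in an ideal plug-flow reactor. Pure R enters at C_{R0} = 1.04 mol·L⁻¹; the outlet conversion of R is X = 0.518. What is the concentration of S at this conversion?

0.462 mol·L⁻¹

C_R = C_{R0}(1−X) = 0.5013 mol·L⁻¹.
Along a PFR/batch, dC_S/dC_R = −r_S/(r_S+r_T) = −k₁/(k₁+k₂·C_R).
Integrating from C_{R0} to C_R: C_S = (1.77/0.384)·ln[(1.77+0.384·1.04)/(1.77+0.384·0.501)] = 4.609·ln(2.169/1.962) = 0.4619 mol·L⁻¹.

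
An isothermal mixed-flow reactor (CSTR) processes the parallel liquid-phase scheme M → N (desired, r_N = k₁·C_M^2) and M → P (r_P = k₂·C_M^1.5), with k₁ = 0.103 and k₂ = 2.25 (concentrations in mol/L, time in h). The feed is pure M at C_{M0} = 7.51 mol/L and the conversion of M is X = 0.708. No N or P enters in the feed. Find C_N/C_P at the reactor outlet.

0.0678

Exit C_M = C_{M0}(1−X) = 7.51×0.292 = 2.193 mol/L.
A CSTR operates uniformly at the exit composition, giving r_N = 0.4953 and r_P = 7.307 (each k·C_M^n at C_M = 2.193).
Overall selectivity = C_N/C_P = r_Nτ/(r_Pτ) = r_N/r_P = 0.0678.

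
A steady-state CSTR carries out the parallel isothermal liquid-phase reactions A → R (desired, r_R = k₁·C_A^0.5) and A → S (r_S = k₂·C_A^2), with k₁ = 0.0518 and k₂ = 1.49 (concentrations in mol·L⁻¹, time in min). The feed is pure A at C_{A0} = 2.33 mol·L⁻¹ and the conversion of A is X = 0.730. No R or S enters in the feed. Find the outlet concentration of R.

Exit C_A = C_{A0}(1−X) = 2.33×0.270 = 0.6291 mol·L⁻¹.
A CSTR operates uniformly at the exit composition, giving r_R = 0.04109 and r_S = 0.5897 (each k·C_A^n at C_A = 0.6291).
Fraction of consumed A going to R: r_R/(r_R+r_S) = 0.06513.
C_R = 0.06513·C_{A0}·X = 0.06513×2.33×0.730 = 0.111 mol·L⁻¹.

0.111 mol·L⁻¹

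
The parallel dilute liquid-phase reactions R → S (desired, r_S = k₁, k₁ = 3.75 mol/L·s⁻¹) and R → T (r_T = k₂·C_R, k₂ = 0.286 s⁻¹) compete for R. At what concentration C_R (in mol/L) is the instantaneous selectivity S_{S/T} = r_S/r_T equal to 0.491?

26.7 mol/L

S_{S/T} = (k₁/k₂)·C_R⁻¹ ⇒ C_R = (S·k₂/k₁)^(-1).
= (0.491×0.286/3.75)^(-1) = (0.03745)^(-1) = 26.7 mol/L.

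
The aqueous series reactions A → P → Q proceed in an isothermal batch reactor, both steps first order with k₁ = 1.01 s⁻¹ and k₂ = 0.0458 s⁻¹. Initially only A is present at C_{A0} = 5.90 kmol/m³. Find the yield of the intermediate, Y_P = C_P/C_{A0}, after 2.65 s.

Solving the coupled first-order balances gives C_P(t) = [k₁/(k₂−k₁)]·C_{A0}·(e^(−k₁t) − e^(−k₂t)).
e^(−k₁t) = e^(−1.01×2.65) = e^(−2.676) = 0.06880; e^(−k₂t) = e^(−0.1214) = 0.8857.
C_P = 1.01×5.90/(0.0458−1.01) × (0.06880−0.8857) = (-6.180)×(-0.8169) = 5.049 kmol/m³.
Y_P = C_P/C_{A0} = 5.049/5.90 = 0.856.

0.856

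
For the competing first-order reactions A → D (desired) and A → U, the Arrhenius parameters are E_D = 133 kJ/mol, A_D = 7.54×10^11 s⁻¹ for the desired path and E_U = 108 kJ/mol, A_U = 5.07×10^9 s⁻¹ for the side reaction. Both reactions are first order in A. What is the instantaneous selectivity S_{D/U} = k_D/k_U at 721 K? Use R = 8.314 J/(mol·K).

2.30

With equal orders, S_{D/U} = k_D/k_U = (A_D/A_U)·exp[(E_U−E_D)/(RT)].
(E_U−E_D)/(RT) = (108−133)×10³/(8.314×721) = -25000/5994 = -4.171.
k_D/k_U = (7.54×10^11/5.07×10^9)·exp(-4.171) = 148.7 × 0.01544 = 2.30.
Since E_D > E_U, raising the temperature improves selectivity toward D.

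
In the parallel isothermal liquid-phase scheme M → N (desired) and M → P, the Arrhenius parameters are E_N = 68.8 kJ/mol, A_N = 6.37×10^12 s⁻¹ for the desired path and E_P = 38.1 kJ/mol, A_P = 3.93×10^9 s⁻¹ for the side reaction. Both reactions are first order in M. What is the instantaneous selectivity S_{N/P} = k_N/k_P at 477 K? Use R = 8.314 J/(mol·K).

0.704

k_N/k_P = (A_N/A_P)·exp[−(E_N−E_P)/(RT)] = (A_N/A_P)·exp[(E_P−E_N)/(RT)].
(E_P−E_N)/(RT) = (38.1−68.8)×10³/(8.314×477) = -30700/3966 = -7.741.
k_N/k_P = (6.37×10^12/3.93×10^9)·exp(-7.741) = 1621 × 4.345×10^-4 = 0.704.
Since E_N > E_P, raising the temperature improves selectivity toward N.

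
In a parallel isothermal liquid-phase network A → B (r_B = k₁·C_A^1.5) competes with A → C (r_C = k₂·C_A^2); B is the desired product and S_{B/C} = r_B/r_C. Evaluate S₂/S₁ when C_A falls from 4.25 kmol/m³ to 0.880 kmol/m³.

2.20

S_{B/C} = (k₁/k₂)·C_A^-0.5, so S₂/S₁ = (C_{A,2}/C_{A,1})^-0.5.
= (0.880/4.25)^(-0.5) = (0.2071)^(-0.5) = 2.20.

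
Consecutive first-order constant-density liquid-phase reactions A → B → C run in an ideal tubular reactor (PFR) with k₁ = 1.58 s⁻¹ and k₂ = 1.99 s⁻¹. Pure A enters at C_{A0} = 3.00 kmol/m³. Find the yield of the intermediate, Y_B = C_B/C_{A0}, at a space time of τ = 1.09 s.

The intermediate concentration in a first-order A→B→C sequence is C_B = k₁C_{A0}(e^(−k₁τ) − e^(−k₂τ))/(k₂−k₁).
e^(−k₁τ) = e^(−1.58×1.09) = e^(−1.722) = 0.1787; e^(−k₂τ) = e^(−2.169) = 0.1143.
C_B = 1.58×3.00/(1.99−1.58) × (0.1787−0.1143) = 11.56×0.06439 = 0.7444 kmol/m³.
Y_B = C_B/C_{A0} = 0.7444/3.00 = 0.248.

0.248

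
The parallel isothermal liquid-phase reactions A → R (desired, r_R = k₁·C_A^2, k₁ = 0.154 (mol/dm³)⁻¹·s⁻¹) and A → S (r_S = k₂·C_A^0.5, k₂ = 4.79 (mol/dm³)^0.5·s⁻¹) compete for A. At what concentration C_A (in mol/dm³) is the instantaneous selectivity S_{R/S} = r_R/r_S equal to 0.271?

S_{R/S} = (k₁/k₂)·C_A^1.5 ⇒ C_A = (S·k₂/k₁)^(1/1.5).
= (0.271×4.79/0.154)^(0.6667) = (8.429)^(0.6667) = 4.14 mol/dm³.

4.14 mol/dm³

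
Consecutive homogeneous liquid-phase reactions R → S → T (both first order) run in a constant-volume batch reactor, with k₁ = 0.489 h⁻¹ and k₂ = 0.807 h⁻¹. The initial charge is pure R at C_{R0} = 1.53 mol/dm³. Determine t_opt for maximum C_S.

For first-order series the maximum of C_S occurs at t_opt = ln(k₂/k₁)/(k₂−k₁).
= ln(0.807/0.489)/(0.807−0.489) = ln(1.650)/0.3180 = 0.5010/0.3180 = 1.58 h.

1.58 h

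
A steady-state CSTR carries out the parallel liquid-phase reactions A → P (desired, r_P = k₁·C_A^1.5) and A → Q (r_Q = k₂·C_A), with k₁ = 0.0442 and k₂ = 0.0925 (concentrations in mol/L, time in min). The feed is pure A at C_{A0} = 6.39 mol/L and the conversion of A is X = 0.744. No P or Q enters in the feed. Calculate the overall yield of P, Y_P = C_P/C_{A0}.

0.282

Exit C_A = C_{A0}(1−X) = 6.39×0.256 = 1.636 mol/L.
In a CSTR the entire volume is at exit conditions, so r_P = 0.0442×1.636^1.5 = 0.09248 and r_Q = 0.0925×1.636 = 0.1513.
Fraction of consumed A going to P: r_P/(r_P+r_Q) = 0.3793.
C_P = 0.3793·C_{A0}·X = 0.3793×6.39×0.744 = 1.80 mol/L; Y_P = C_P/C_{A0} = 0.282.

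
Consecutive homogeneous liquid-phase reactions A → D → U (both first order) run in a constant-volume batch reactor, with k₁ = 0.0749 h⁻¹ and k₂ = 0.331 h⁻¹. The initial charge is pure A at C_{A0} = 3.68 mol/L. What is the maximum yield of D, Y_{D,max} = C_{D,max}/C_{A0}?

At the optimum, C_{D,max}/C_{A0} = (k₁/k₂)^[k₂/(k₂−k₁)].
= (0.0749/0.331)^(0.331/(0.331−0.0749)) = (0.2263)^(1.292) = 0.1465.

0.147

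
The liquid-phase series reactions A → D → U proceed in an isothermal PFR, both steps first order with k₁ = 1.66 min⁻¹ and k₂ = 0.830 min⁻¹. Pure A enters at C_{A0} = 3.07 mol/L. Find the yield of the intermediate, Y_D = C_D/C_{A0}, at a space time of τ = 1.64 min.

0.381

The intermediate concentration in a first-order A→B→C sequence is C_D = k₁C_{A0}(e^(−k₁τ) − e^(−k₂τ))/(k₂−k₁).
e^(−k₁τ) = e^(−1.66×1.64) = e^(−2.722) = 0.06572; e^(−k₂τ) = e^(−1.361) = 0.2564.
C_D = 1.66×3.07/(0.830−1.66) × (0.06572−0.2564) = (-6.140)×(-0.1906) = 1.171 mol/L.
Y_D = C_D/C_{A0} = 1.171/3.07 = 0.381.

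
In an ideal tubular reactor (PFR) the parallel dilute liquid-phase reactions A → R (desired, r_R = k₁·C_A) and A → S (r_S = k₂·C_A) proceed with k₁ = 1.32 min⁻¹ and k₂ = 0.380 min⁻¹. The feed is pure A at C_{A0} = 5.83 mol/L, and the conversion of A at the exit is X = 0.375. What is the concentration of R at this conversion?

C_A = C_{A0}(1−X) = 3.644 mol/L.
Both paths are first order in A, so the instantaneous fraction to R is constant: dC_R/d(−C_A) = k₁/(k₁+k₂) = 0.7765.
C_R = 0.7765·(C_{A0}−C_A) = 0.7765×2.186 = 1.70 mol/L.

1.70 mol/L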